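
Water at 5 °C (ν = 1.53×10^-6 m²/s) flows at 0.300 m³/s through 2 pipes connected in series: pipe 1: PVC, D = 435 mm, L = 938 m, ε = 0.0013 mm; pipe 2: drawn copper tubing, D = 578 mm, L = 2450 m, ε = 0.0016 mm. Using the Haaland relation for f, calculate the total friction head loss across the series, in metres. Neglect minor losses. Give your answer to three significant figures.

Pipe 1: V = 2.019 m/s, Re = 5.74×10^5, ε/D = 2.99×10^-6, f = 0.01278, h_1 = f(L/D)V²/2g = 5.725 m
Pipe 2: V = 1.143 m/s, Re = 4.32×10^5, ε/D = 2.77×10^-6, f = 0.01344, h_2 = f(L/D)V²/2g = 3.795 m
Series → Q common, losses add: H = Σh = 9.520 m

H ≈ 9.52 m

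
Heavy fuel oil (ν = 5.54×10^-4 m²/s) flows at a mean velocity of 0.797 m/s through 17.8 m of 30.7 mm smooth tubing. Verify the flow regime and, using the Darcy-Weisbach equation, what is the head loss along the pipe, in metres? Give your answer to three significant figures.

h_f ≈ 27.2 m

Re = VD/ν = 0.797·0.03070/5.54×10^-4 = 44.2 → laminar (Re < 2300)
f = 64/Re = 1.449
h_f = f(L/D)V²/(2g) = 1.449·(17.8/0.03070)·0.797²/(2·9.81) = 27.20 m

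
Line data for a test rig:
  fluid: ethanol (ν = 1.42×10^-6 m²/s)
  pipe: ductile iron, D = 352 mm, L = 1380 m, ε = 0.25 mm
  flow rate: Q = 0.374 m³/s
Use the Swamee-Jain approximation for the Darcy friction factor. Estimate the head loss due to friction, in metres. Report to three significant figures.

h_f ≈ 54.9 m

V = 4Q/(πD²) = 4·0.374/(π·0.352²) = 3.843 m/s
Re = VD/ν = 3.843·0.352/1.42×10^-6 = 9.53×10^5 → turbulent
ε/D = 0.25/352 = 7.10×10^-4
Swamee-Jain: f = 0.01860
h_f = f(L/D)V²/(2g) = 0.01860·(1380/0.352)·3.843²/(2·9.81) = 54.90 m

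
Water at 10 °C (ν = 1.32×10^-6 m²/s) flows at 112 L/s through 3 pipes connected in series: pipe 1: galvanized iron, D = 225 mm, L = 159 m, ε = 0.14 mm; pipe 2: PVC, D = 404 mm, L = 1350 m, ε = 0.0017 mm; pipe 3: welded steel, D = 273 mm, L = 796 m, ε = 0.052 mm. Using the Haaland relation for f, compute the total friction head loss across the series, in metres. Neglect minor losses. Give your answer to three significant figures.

Pipe 1: V = 2.817 m/s, Re = 4.80×10^5, ε/D = 6.22×10^-4, f = 0.01834, h_1 = f(L/D)V²/2g = 5.241 m
Pipe 2: V = 0.8737 m/s, Re = 2.67×10^5, ε/D = 4.21×10^-6, f = 0.01469, h_2 = f(L/D)V²/2g = 1.910 m
Pipe 3: V = 1.913 m/s, Re = 3.96×10^5, ε/D = 1.90×10^-4, f = 0.01553, h_3 = f(L/D)V²/2g = 8.448 m
Series → Q common, losses add: H = Σh = 15.60 m

H ≈ 15.6 m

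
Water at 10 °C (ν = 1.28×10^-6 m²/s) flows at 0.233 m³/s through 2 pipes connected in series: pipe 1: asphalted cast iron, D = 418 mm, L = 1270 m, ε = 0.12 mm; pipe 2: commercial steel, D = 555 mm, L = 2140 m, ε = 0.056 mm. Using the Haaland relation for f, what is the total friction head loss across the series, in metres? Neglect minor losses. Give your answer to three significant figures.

Pipe 1: V = 1.698 m/s, Re = 5.54×10^5, ε/D = 2.87×10^-4, f = 0.01594, h_1 = f(L/D)V²/2g = 7.118 m
Pipe 2: V = 0.9631 m/s, Re = 4.18×10^5, ε/D = 1.01×10^-4, f = 0.01458, h_2 = f(L/D)V²/2g = 2.659 m
Series → Q common, losses add: H = Σh = 9.777 m

H ≈ 9.78 m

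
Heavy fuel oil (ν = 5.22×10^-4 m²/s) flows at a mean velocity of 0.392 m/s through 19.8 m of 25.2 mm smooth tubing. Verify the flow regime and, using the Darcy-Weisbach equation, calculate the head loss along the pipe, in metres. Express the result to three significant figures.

Re = VD/ν = 0.392·0.02520/5.22×10^-4 = 18.9 → laminar (Re < 2300)
f = 64/Re = 3.382
h_f = f(L/D)V²/(2g) = 3.382·(19.8/0.02520)·0.392²/(2·9.81) = 20.81 m

h_f ≈ 20.8 m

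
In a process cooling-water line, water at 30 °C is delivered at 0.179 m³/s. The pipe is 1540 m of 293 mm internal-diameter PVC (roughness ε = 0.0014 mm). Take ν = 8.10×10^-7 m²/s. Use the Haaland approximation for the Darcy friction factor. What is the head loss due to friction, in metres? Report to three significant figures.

V = 4Q/(πD²) = 4·0.179/(π·0.293²) = 2.655 m/s
Re = VD/ν = 2.655·0.293/8.10×10^-7 = 9.60×10^5 → turbulent
ε/D = 0.0014/293 = 4.78×10^-6
Haaland: f = 0.01174
h_f = f(L/D)V²/(2g) = 0.01174·(1540/0.293)·2.655²/(2·9.81) = 22.17 m

h_f ≈ 22.2 m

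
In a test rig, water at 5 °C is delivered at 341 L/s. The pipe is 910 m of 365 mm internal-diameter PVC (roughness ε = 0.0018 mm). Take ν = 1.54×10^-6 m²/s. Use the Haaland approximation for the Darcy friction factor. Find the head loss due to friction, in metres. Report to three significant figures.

h_f ≈ 16.4 m

V = 4Q/(πD²) = 4·0.341/(π·0.365²) = 3.259 m/s
Re = VD/ν = 3.259·0.365/1.54×10^-6 = 7.72×10^5 → turbulent
ε/D = 0.0018/365 = 4.93×10^-6
Haaland: f = 0.01218
h_f = f(L/D)V²/(2g) = 0.01218·(910/0.365)·3.259²/(2·9.81) = 16.43 m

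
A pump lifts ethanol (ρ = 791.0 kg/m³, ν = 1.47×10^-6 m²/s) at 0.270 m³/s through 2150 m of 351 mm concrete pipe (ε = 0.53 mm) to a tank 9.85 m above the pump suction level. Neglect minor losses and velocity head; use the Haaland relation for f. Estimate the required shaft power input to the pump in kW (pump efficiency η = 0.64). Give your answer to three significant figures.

V = 4Q/(πD²) = 2.790 m/s; Re = 6.66×10^5; ε/D = 0.00151; f = 0.02210
h_f = f(L/D)V²/2g = 53.73 m
Total head H = z + h_f = 9.85 + 53.73 = 63.58 m
P_hyd = ρgQH = 791.0·9.81·0.270·63.58 = 133.2 kW
P_shaft = P_hyd/η = 133.2/0.64 = 208.1 kW

P_shaft ≈ 208 kW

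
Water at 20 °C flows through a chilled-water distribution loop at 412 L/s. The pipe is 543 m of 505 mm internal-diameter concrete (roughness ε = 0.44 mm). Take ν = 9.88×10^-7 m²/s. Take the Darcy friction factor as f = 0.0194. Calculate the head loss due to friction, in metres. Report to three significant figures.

V = 4Q/(πD²) = 4·0.412/(π·0.505²) = 2.057 m/s
h_f = f(L/D)V²/(2g) = 0.01940·(543/0.505)·2.057²/(2·9.81) = 4.498 m

h_f ≈ 4.50 m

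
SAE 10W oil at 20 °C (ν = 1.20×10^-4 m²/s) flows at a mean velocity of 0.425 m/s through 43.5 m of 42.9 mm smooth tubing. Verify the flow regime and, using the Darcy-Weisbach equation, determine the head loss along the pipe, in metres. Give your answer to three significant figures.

Re = VD/ν = 0.425·0.04290/1.20×10^-4 = 152 → laminar (Re < 2300)
f = 64/Re = 0.4212
h_f = f(L/D)V²/(2g) = 0.4212·(43.5/0.04290)·0.425²/(2·9.81) = 3.932 m

h_f ≈ 3.93 m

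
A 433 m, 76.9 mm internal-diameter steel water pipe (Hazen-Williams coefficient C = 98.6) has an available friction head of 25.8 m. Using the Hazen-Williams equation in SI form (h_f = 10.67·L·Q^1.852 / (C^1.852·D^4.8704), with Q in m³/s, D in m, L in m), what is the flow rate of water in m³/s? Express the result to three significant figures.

Rearranging: Q = [h_f·C^1.852·D^4.8704 / (10.67·L)]^(1/1.852)
Q = [25.8·98.6^1.852·0.0769^4.8704 / (10.67·433)]^0.540 = 0.007039 m³/s

Q ≈ 0.00704 m³/s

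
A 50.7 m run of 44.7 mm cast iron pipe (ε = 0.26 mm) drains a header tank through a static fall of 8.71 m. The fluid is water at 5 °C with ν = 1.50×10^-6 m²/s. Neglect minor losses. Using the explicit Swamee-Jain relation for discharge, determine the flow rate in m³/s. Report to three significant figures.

Q ≈ 0.00335 m³/s

Swamee-Jain (Type II): Q = -0.965·√(gD⁵h_f/L)·ln[ε/(3.7D) + √(3.17ν²L/(gD³h_f))]
√(gD⁵h_f/L) = √(9.81·0.0447⁵·8.71/50.7) = 5.484×10^-4
ε/(3.7D) = 0.00157; √(3.17ν²L/(gD³h_f)) = 2.18×10^-4
Q = -0.965·5.484×10^-4·ln(0.001790) = 0.003348 m³/s
Check: V = 2.13 m/s, Re = 6.36×10^4, f = 0.03345, h_f = 8.80 m ≈ 8.71 m ✓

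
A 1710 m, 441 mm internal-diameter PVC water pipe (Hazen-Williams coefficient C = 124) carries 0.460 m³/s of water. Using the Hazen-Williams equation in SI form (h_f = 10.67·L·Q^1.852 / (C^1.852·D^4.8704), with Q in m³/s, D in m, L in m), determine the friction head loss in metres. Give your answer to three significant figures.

h_f ≈ 31.0 m

h_f = 10.67·1710·0.460^1.852 / (124^1.852·0.441^4.8704) = 31.00 m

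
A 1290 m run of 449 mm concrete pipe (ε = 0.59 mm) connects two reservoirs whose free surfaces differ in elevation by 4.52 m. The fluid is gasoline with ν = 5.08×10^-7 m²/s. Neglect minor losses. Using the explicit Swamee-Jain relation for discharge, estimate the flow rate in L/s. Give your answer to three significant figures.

Q ≈ 191 L/s

Swamee-Jain (Type II): Q = -0.965·√(gD⁵h_f/L)·ln[ε/(3.7D) + √(3.17ν²L/(gD³h_f))]
√(gD⁵h_f/L) = √(9.81·0.449⁵·4.52/1290) = 0.02505
ε/(3.7D) = 3.55×10^-4; √(3.17ν²L/(gD³h_f)) = 1.62×10^-5
Q = -0.965·0.02505·ln(3.714×10^-4) = 0.1909 m³/s
Check: V = 1.21 m/s, Re = 1.07×10^6, f = 0.02132, h_f = 4.54 m ≈ 4.52 m ✓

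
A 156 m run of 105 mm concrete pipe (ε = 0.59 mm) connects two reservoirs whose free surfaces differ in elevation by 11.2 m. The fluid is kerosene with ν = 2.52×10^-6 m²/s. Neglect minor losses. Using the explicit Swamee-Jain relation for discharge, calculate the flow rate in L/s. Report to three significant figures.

Swamee-Jain (Type II): Q = -0.965·√(gD⁵h_f/L)·ln[ε/(3.7D) + √(3.17ν²L/(gD³h_f))]
√(gD⁵h_f/L) = √(9.81·0.105⁵·11.2/156) = 0.002998
ε/(3.7D) = 0.00152; √(3.17ν²L/(gD³h_f)) = 1.57×10^-4
Q = -0.965·0.002998·ln(0.001676) = 0.01849 m³/s
Check: V = 2.14 m/s, Re = 8.90×10^4, f = 0.03271, h_f = 11.3 m ≈ 11.2 m ✓

Q ≈ 18.5 L/s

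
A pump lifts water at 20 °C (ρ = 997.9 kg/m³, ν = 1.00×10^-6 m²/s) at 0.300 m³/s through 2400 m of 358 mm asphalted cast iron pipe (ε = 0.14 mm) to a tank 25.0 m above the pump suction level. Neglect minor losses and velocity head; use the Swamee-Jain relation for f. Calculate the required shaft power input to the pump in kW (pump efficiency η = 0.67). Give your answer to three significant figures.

V = 4Q/(πD²) = 2.980 m/s; Re = 1.07×10^6; ε/D = 3.91×10^-4; f = 0.01648
h_f = f(L/D)V²/2g = 50.00 m
Total head H = z + h_f = 25.0 + 50.00 = 75.00 m
P_hyd = ρgQH = 997.9·9.81·0.300·75.00 = 220.3 kW
P_shaft = P_hyd/η = 220.3/0.67 = 328.8 kW

P_shaft ≈ 329 kW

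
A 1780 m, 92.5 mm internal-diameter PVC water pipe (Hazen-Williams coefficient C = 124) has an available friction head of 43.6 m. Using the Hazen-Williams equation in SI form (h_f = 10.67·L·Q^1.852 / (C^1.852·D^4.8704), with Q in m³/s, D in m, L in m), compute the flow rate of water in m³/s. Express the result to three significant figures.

Q ≈ 0.00890 m³/s

Rearranging: Q = [h_f·C^1.852·D^4.8704 / (10.67·L)]^(1/1.852)
Q = [43.6·124^1.852·0.0925^4.8704 / (10.67·1780)]^0.540 = 0.008904 m³/s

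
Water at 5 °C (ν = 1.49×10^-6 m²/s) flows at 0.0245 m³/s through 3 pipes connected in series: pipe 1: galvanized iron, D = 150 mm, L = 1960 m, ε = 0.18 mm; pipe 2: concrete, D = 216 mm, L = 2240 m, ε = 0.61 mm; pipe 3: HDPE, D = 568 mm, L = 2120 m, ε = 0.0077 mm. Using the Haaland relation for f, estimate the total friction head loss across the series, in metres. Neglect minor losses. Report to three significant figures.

Pipe 1: V = 1.386 m/s, Re = 1.40×10^5, ε/D = 0.00120, f = 0.02211, h_1 = f(L/D)V²/2g = 28.30 m
Pipe 2: V = 0.6686 m/s, Re = 9.69×10^4, ε/D = 0.00282, f = 0.02703, h_2 = f(L/D)V²/2g = 6.387 m
Pipe 3: V = 0.09669 m/s, Re = 3.69×10^4, ε/D = 1.36×10^-5, f = 0.02224, h_3 = f(L/D)V²/2g = 0.03955 m
Series → Q common, losses add: H = Σh = 34.73 m

H ≈ 34.7 m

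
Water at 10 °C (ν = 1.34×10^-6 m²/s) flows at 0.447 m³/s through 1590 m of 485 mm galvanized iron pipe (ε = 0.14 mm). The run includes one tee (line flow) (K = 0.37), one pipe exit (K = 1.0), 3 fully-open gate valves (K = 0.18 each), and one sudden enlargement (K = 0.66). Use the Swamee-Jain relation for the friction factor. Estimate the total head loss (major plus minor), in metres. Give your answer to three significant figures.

V = 4Q/(πD²) = 2.420 m/s; V²/2g = 0.2984 m
Re = 8.76×10^5, ε/D = 2.89×10^-4 → f = 0.01575 (Swamee-Jain)
Major: h_f = f(L/D)·V²/2g = 0.01575·3278·0.2984 = 15.41 m
Minor: ΣK = 2.57; h_m = ΣK·V²/2g = 0.7668 m
Total H_L = 15.41 + 0.7668 = 16.17 m

H_L ≈ 16.2 m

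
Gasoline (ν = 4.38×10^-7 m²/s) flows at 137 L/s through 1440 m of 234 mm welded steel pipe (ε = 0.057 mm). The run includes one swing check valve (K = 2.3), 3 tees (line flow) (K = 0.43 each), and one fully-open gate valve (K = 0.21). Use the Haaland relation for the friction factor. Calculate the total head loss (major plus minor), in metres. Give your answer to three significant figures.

H_L ≈ 49.0 m

V = 4Q/(πD²) = 3.186 m/s; V²/2g = 0.5172 m
Re = 1.70×10^6, ε/D = 2.44×10^-4 → f = 0.01477 (Haaland)
Major: h_f = f(L/D)·V²/2g = 0.01477·6154·0.5172 = 47.03 m
Minor: ΣK = 3.80; h_m = ΣK·V²/2g = 1.966 m
Total H_L = 47.03 + 1.966 = 48.99 m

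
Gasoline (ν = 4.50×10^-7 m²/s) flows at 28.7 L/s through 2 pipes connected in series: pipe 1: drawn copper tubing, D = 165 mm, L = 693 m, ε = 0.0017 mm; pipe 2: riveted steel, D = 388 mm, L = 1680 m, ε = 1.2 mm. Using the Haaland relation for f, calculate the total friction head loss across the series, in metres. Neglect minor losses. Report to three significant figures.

Pipe 1: V = 1.342 m/s, Re = 4.92×10^5, ε/D = 1.03×10^-5, f = 0.01322, h_1 = f(L/D)V²/2g = 5.097 m
Pipe 2: V = 0.2427 m/s, Re = 2.09×10^5, ε/D = 0.00309, f = 0.02701, h_2 = f(L/D)V²/2g = 0.3512 m
Series → Q common, losses add: H = Σh = 5.448 m

H ≈ 5.45 m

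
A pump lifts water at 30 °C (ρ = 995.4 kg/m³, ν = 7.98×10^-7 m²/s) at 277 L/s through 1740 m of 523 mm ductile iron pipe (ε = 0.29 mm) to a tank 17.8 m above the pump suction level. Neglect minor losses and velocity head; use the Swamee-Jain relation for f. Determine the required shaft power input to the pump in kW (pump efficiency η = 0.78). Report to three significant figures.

P_shaft ≈ 79.1 kW

V = 4Q/(πD²) = 1.289 m/s; Re = 8.45×10^5; ε/D = 5.54×10^-4; f = 0.01775
h_f = f(L/D)V²/2g = 5.003 m
Total head H = z + h_f = 17.8 + 5.003 = 22.80 m
P_hyd = ρgQH = 995.4·9.81·0.277·22.80 = 61.68 kW
P_shaft = P_hyd/η = 61.68/0.78 = 79.08 kW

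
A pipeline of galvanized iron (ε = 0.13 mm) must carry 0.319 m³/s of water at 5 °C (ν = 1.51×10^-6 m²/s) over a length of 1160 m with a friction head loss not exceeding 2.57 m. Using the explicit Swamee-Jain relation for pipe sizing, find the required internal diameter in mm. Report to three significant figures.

D ≈ 578 mm

Swamee-Jain (Type III): D = 0.66·[ε^1.25·(LQ²/(gh_f))^4.75 + ν·Q^9.4·(L/(gh_f))^5.2]^0.04
LQ²/(gh_f) = 4.682; L/(gh_f) = 46.01
Term 1 = ε^1.25·(…)^4.75 = 0.0212; Term 2 = ν·Q^9.4·(…)^5.2 = 0.0145
D = 0.66·(0.0212 + 0.0145)^0.04 = 0.5777 m = 578 mm
Check: V = 1.22 m/s, Re = 4.66×10^5, f = 0.01583, h_f = 2.40 m ≈ 2.57 m ✓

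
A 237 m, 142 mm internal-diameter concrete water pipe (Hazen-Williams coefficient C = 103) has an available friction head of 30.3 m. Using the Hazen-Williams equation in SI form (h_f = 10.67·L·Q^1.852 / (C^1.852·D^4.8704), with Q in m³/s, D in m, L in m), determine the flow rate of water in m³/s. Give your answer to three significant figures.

Rearranging: Q = [h_f·C^1.852·D^4.8704 / (10.67·L)]^(1/1.852)
Q = [30.3·103^1.852·0.142^4.8704 / (10.67·237)]^0.540 = 0.05572 m³/s

Q ≈ 0.0557 m³/s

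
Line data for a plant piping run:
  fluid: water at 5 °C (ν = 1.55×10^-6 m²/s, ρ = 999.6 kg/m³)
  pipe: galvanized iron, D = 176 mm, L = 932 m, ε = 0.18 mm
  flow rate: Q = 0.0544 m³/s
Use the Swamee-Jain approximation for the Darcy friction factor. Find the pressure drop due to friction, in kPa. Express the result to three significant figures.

V = 4Q/(πD²) = 4·0.0544/(π·0.176²) = 2.236 m/s
Re = VD/ν = 2.236·0.176/1.55×10^-6 = 2.54×10^5 → turbulent
ε/D = 0.18/176 = 0.00102
Swamee-Jain: f = 0.02101
h_f = f(L/D)V²/(2g) = 0.02101·(932/0.176)·2.236²/(2·9.81) = 28.35 m
Δp = ρg·h_f = 999.6·9.81·28.35 = 278.0 kPa

Δp ≈ 278 kPa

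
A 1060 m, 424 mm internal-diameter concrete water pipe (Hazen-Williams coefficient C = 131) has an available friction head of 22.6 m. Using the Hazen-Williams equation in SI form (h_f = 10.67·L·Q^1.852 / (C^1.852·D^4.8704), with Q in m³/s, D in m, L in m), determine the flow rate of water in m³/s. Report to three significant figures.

Q ≈ 0.478 m³/s

Rearranging: Q = [h_f·C^1.852·D^4.8704 / (10.67·L)]^(1/1.852)
Q = [22.6·131^1.852·0.424^4.8704 / (10.67·1060)]^0.540 = 0.4784 m³/s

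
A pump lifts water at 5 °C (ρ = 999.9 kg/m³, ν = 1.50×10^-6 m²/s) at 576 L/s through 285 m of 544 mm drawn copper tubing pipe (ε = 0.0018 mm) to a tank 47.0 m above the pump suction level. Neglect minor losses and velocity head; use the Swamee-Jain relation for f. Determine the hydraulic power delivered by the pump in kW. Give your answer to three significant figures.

P_hyd ≈ 277 kW

V = 4Q/(πD²) = 2.478 m/s; Re = 8.99×10^5; ε/D = 3.31×10^-6; f = 0.01190
h_f = f(L/D)V²/2g = 1.951 m
Total head H = z + h_f = 47.0 + 1.951 = 48.95 m
P_hyd = ρgQH = 999.9·9.81·0.576·48.95 = 276.6 kW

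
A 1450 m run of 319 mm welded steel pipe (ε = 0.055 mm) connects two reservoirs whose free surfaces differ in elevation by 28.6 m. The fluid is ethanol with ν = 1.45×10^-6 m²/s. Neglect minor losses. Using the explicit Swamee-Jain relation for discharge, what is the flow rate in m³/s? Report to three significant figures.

Swamee-Jain (Type II): Q = -0.965·√(gD⁵h_f/L)·ln[ε/(3.7D) + √(3.17ν²L/(gD³h_f))]
√(gD⁵h_f/L) = √(9.81·0.319⁵·28.6/1450) = 0.02528
ε/(3.7D) = 4.66×10^-5; √(3.17ν²L/(gD³h_f)) = 3.26×10^-5
Q = -0.965·0.02528·ln(7.917×10^-5) = 0.2304 m³/s
Check: V = 2.88 m/s, Re = 6.34×10^5, f = 0.01493, h_f = 28.8 m ≈ 28.6 m ✓

Q ≈ 0.230 m³/s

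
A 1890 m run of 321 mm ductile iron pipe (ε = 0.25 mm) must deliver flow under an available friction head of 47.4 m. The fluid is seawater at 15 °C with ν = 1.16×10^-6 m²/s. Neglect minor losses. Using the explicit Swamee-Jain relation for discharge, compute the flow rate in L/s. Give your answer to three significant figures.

Swamee-Jain (Type II): Q = -0.965·√(gD⁵h_f/L)·ln[ε/(3.7D) + √(3.17ν²L/(gD³h_f))]
√(gD⁵h_f/L) = √(9.81·0.321⁵·47.4/1890) = 0.02896
ε/(3.7D) = 2.10×10^-4; √(3.17ν²L/(gD³h_f)) = 2.29×10^-5
Q = -0.965·0.02896·ln(2.334×10^-4) = 0.2337 m³/s
Check: V = 2.89 m/s, Re = 7.99×10^5, f = 0.01905, h_f = 47.7 m ≈ 47.4 m ✓

Q ≈ 234 L/s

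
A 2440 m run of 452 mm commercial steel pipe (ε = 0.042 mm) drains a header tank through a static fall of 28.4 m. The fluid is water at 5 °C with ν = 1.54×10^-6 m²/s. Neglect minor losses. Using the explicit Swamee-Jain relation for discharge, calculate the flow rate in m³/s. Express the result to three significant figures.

Swamee-Jain (Type II): Q = -0.965·√(gD⁵h_f/L)·ln[ε/(3.7D) + √(3.17ν²L/(gD³h_f))]
√(gD⁵h_f/L) = √(9.81·0.452⁵·28.4/2440) = 0.04641
ε/(3.7D) = 2.51×10^-5; √(3.17ν²L/(gD³h_f)) = 2.67×10^-5
Q = -0.965·0.04641·ln(5.182×10^-5) = 0.4420 m³/s
Check: V = 2.75 m/s, Re = 8.08×10^5, f = 0.01366, h_f = 28.5 m ≈ 28.4 m ✓

Q ≈ 0.442 m³/s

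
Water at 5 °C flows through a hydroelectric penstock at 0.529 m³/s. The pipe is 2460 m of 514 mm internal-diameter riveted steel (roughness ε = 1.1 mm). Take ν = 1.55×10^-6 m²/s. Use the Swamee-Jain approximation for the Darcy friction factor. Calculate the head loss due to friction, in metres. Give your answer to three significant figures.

V = 4Q/(πD²) = 4·0.529/(π·0.514²) = 2.549 m/s
Re = VD/ν = 2.549·0.514/1.55×10^-6 = 8.45×10^5 → turbulent
ε/D = 1.1/514 = 0.00214
Swamee-Jain: f = 0.02414
h_f = f(L/D)V²/(2g) = 0.02414·(2460/0.514)·2.549²/(2·9.81) = 38.27 m

h_f ≈ 38.3 m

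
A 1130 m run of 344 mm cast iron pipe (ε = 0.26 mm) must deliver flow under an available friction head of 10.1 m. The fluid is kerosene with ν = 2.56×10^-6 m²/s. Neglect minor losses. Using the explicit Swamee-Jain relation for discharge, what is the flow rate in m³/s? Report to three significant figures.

Q ≈ 0.162 m³/s

Swamee-Jain (Type II): Q = -0.965·√(gD⁵h_f/L)·ln[ε/(3.7D) + √(3.17ν²L/(gD³h_f))]
√(gD⁵h_f/L) = √(9.81·0.344⁵·10.1/1130) = 0.02055
ε/(3.7D) = 2.04×10^-4; √(3.17ν²L/(gD³h_f)) = 7.63×10^-5
Q = -0.965·0.02055·ln(2.806×10^-4) = 0.1622 m³/s
Check: V = 1.75 m/s, Re = 2.35×10^5, f = 0.01995, h_f = 10.2 m ≈ 10.1 m ✓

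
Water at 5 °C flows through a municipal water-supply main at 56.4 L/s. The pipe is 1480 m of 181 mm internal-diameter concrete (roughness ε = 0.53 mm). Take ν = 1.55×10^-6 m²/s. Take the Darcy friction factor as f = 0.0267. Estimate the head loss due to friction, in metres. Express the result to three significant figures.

h_f ≈ 53.5 m

V = 4Q/(πD²) = 4·0.0564/(π·0.181²) = 2.192 m/s
h_f = f(L/D)V²/(2g) = 0.02670·(1480/0.181)·2.192²/(2·9.81) = 53.46 m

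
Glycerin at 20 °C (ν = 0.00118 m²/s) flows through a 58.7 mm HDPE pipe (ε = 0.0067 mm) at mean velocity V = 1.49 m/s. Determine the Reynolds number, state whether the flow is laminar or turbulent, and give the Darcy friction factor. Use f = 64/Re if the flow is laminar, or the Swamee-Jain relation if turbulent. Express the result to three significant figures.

Re ≈ 74.1; laminar; f = 64/Re ≈ 0.863

Re = VD/ν = 1.490·0.0587/0.00118 = 74.1
Re < 2300 → laminar → f = 64/Re = 0.8635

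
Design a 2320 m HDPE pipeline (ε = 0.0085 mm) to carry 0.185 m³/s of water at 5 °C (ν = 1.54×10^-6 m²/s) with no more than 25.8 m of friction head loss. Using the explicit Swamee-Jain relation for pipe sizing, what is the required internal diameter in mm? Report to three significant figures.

D ≈ 326 mm

Swamee-Jain (Type III): D = 0.66·[ε^1.25·(LQ²/(gh_f))^4.75 + ν·Q^9.4·(L/(gh_f))^5.2]^0.04
LQ²/(gh_f) = 0.3137; L/(gh_f) = 9.166
Term 1 = ε^1.25·(…)^4.75 = 1.86×10^-9; Term 2 = ν·Q^9.4·(…)^5.2 = 2.01×10^-8
D = 0.66·(1.86×10^-9 + 2.01×10^-8)^0.04 = 0.3260 m = 326 mm
Check: V = 2.22 m/s, Re = 4.69×10^5, f = 0.01363, h_f = 24.3 m ≈ 25.8 m ✓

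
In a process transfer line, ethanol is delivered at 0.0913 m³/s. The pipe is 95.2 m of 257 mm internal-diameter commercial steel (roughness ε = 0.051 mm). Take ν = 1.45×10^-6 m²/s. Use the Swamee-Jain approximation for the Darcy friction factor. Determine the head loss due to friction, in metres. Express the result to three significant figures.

h_f ≈ 0.949 m

V = 4Q/(πD²) = 4·0.0913/(π·0.257²) = 1.760 m/s
Re = VD/ν = 1.760·0.257/1.45×10^-6 = 3.12×10^5 → turbulent
ε/D = 0.051/257 = 1.98×10^-4
Swamee-Jain: f = 0.01623
h_f = f(L/D)V²/(2g) = 0.01623·(95.2/0.257)·1.760²/(2·9.81) = 0.9490 m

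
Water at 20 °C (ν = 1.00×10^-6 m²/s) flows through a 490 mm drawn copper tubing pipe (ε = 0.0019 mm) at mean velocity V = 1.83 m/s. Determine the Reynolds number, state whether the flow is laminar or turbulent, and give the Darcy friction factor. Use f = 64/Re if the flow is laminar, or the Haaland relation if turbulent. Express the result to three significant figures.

Re = VD/ν = 1.830·0.490/1.00×10^-6 = 8.97×10^5
Re > 4000 → turbulent; ε/D = 3.88×10^-6
Haaland: f = 0.01186

Re ≈ 8.97×10^5; turbulent; f ≈ 0.0119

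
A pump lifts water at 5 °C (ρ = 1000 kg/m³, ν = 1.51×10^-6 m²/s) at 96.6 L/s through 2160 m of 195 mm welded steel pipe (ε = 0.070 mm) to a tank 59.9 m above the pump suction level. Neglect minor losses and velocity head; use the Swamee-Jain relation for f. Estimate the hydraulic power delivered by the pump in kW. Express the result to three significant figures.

V = 4Q/(πD²) = 3.235 m/s; Re = 4.18×10^5; ε/D = 3.59×10^-4; f = 0.01702
h_f = f(L/D)V²/2g = 100.6 m
Total head H = z + h_f = 59.9 + 100.6 = 160.5 m
P_hyd = ρgQH = 1000·9.81·0.0966·160.5 = 152.1 kW

P_hyd ≈ 152 kW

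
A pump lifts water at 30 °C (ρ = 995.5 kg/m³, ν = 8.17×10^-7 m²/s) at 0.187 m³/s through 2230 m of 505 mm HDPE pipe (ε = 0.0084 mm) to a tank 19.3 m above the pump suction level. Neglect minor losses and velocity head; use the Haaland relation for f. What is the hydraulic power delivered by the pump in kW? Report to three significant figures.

P_hyd ≈ 39.9 kW

V = 4Q/(πD²) = 0.9336 m/s; Re = 5.77×10^5; ε/D = 1.66×10^-5; f = 0.01295
h_f = f(L/D)V²/2g = 2.540 m
Total head H = z + h_f = 19.3 + 2.540 = 21.84 m
P_hyd = ρgQH = 995.5·9.81·0.187·21.84 = 39.89 kW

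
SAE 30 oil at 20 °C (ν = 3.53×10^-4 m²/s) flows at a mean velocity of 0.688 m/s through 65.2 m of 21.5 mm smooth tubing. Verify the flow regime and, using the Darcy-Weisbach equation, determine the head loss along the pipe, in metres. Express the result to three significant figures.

Re = VD/ν = 0.688·0.02150/3.53×10^-4 = 41.9 → laminar (Re < 2300)
f = 64/Re = 1.527
h_f = f(L/D)V²/(2g) = 1.527·(65.2/0.02150)·0.688²/(2·9.81) = 111.7 m

h_f ≈ 112 m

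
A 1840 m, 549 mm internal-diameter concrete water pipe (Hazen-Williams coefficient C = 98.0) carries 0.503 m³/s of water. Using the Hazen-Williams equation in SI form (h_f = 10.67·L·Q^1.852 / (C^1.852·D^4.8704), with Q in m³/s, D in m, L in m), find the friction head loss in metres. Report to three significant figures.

h_f = 10.67·1840·0.503^1.852 / (98.0^1.852·0.549^4.8704) = 20.94 m

h_f ≈ 20.9 m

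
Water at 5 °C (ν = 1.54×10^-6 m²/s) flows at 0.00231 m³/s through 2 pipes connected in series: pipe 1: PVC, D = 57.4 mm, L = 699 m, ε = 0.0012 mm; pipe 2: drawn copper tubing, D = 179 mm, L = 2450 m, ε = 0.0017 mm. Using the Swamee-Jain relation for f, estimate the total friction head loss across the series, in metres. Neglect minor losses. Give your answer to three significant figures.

H ≈ 11.5 m

Pipe 1: V = 0.8927 m/s, Re = 3.33×10^4, ε/D = 2.09×10^-5, f = 0.02287, h_1 = f(L/D)V²/2g = 11.31 m
Pipe 2: V = 0.09179 m/s, Re = 1.07×10^4, ε/D = 9.50×10^-6, f = 0.03044, h_2 = f(L/D)V²/2g = 0.1790 m
Series → Q common, losses add: H = Σh = 11.49 m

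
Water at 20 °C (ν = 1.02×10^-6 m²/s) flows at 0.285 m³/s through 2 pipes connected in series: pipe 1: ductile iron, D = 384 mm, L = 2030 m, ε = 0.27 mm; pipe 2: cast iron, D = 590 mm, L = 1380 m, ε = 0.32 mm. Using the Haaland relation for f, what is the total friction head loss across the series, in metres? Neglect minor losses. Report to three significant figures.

Pipe 1: V = 2.461 m/s, Re = 9.26×10^5, ε/D = 7.03×10^-4, f = 0.01846, h_1 = f(L/D)V²/2g = 30.12 m
Pipe 2: V = 1.042 m/s, Re = 6.03×10^5, ε/D = 5.42×10^-4, f = 0.01771, h_2 = f(L/D)V²/2g = 2.295 m
Series → Q common, losses add: H = Σh = 32.42 m

H ≈ 32.4 m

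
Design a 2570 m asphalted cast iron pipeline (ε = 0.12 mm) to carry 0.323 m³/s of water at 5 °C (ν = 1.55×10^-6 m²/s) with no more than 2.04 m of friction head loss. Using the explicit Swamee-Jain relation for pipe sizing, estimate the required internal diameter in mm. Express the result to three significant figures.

Swamee-Jain (Type III): D = 0.66·[ε^1.25·(LQ²/(gh_f))^4.75 + ν·Q^9.4·(L/(gh_f))^5.2]^0.04
LQ²/(gh_f) = 13.40; L/(gh_f) = 128.4
Term 1 = ε^1.25·(…)^4.75 = 2.83; Term 2 = ν·Q^9.4·(…)^5.2 = 3.48
D = 0.66·(2.83 + 3.48)^0.04 = 0.7105 m = 710 mm
Check: V = 0.815 m/s, Re = 3.73×10^5, f = 0.01566, h_f = 1.92 m ≈ 2.04 m ✓

D ≈ 710 mm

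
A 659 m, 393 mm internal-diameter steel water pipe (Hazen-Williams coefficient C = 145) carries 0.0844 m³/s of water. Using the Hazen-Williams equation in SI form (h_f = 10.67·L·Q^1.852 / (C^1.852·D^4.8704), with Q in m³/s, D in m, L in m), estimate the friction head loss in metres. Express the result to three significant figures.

h_f = 10.67·659·0.0844^1.852 / (145^1.852·0.393^4.8704) = 0.6780 m

h_f ≈ 0.678 m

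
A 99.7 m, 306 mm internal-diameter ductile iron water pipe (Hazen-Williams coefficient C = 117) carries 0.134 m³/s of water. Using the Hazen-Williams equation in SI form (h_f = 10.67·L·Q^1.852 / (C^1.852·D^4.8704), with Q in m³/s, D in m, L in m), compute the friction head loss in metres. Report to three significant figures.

h_f = 10.67·99.7·0.134^1.852 / (117^1.852·0.306^4.8704) = 1.215 m

h_f ≈ 1.22 m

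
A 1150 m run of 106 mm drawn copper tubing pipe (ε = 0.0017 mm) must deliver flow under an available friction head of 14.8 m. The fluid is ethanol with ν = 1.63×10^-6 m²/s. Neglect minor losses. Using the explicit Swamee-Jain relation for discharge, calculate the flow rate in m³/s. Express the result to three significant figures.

Swamee-Jain (Type II): Q = -0.965·√(gD⁵h_f/L)·ln[ε/(3.7D) + √(3.17ν²L/(gD³h_f))]
√(gD⁵h_f/L) = √(9.81·0.106⁵·14.8/1150) = 0.001300
ε/(3.7D) = 4.33×10^-6; √(3.17ν²L/(gD³h_f)) = 2.37×10^-4
Q = -0.965·0.001300·ln(2.410×10^-4) = 0.01045 m³/s
Check: V = 1.18 m/s, Re = 7.70×10^4, f = 0.01896, h_f = 14.7 m ≈ 14.8 m ✓

Q ≈ 0.0104 m³/s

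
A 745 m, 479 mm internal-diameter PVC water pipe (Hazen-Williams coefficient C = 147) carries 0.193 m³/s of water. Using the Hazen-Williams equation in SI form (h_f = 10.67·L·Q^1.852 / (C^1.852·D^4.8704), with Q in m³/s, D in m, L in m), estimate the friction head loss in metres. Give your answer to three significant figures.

h_f ≈ 1.32 m

h_f = 10.67·745·0.193^1.852 / (147^1.852·0.479^4.8704) = 1.319 m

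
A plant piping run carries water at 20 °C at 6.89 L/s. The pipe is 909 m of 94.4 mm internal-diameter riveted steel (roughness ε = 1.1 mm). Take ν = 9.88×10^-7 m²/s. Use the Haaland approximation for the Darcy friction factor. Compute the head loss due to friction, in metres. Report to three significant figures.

V = 4Q/(πD²) = 4·0.00689/(π·0.0944²) = 0.9844 m/s
Re = VD/ν = 0.9844·0.0944/9.88×10^-7 = 9.41×10^4 → turbulent
ε/D = 1.1/94.4 = 0.0117
Haaland: f = 0.04057
h_f = f(L/D)V²/(2g) = 0.04057·(909/0.0944)·0.9844²/(2·9.81) = 19.29 m

h_f ≈ 19.3 m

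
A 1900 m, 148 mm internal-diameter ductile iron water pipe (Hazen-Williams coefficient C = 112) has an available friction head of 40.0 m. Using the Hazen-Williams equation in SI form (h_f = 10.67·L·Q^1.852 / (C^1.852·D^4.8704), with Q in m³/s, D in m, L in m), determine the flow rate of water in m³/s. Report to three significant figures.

Q ≈ 0.0255 m³/s

Rearranging: Q = [h_f·C^1.852·D^4.8704 / (10.67·L)]^(1/1.852)
Q = [40.0·112^1.852·0.148^4.8704 / (10.67·1900)]^0.540 = 0.02551 m³/s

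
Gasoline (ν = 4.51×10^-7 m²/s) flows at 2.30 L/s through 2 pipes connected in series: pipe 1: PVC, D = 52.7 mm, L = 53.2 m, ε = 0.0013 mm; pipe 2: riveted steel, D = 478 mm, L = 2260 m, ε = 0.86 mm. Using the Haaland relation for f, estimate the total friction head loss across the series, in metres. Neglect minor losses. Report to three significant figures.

H ≈ 0.984 m

Pipe 1: V = 1.054 m/s, Re = 1.23×10^5, ε/D = 2.47×10^-5, f = 0.01718, h_1 = f(L/D)V²/2g = 0.9830 m
Pipe 2: V = 0.01282 m/s, Re = 1.36×10^4, ε/D = 0.00180, f = 0.03123, h_2 = f(L/D)V²/2g = 0.001236 m
Series → Q common, losses add: H = Σh = 0.9842 m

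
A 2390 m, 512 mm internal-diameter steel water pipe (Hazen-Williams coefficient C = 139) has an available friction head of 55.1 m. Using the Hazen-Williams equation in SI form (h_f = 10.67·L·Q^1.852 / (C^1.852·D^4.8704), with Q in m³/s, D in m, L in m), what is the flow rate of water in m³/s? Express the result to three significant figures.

Q ≈ 0.869 m³/s

Rearranging: Q = [h_f·C^1.852·D^4.8704 / (10.67·L)]^(1/1.852)
Q = [55.1·139^1.852·0.512^4.8704 / (10.67·2390)]^0.540 = 0.8695 m³/s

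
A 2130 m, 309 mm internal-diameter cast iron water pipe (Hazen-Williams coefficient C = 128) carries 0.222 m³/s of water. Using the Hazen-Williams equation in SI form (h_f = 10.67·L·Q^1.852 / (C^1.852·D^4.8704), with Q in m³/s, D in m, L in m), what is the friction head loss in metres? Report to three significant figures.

h_f = 10.67·2130·0.222^1.852 / (128^1.852·0.309^4.8704) = 53.40 m

h_f ≈ 53.4 m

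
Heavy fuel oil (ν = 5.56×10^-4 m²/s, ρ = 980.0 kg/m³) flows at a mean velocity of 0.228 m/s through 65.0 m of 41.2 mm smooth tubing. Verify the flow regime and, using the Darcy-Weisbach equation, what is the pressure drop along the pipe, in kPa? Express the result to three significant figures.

Re = VD/ν = 0.228·0.04120/5.56×10^-4 = 16.9 → laminar (Re < 2300)
f = 64/Re = 3.788
h_f = f(L/D)V²/(2g) = 3.788·(65.0/0.04120)·0.228²/(2·9.81) = 15.83 m
Δp = ρg·h_f = 980.0·9.81·15.83 = 152.2 kPa

Δp ≈ 152 kPa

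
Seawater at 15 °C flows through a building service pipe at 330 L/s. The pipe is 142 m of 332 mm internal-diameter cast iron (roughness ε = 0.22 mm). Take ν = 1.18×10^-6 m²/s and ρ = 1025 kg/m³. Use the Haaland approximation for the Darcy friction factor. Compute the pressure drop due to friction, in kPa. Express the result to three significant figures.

Δp ≈ 57.9 kPa

V = 4Q/(πD²) = 4·0.330/(π·0.332²) = 3.812 m/s
Re = VD/ν = 3.812·0.332/1.18×10^-6 = 1.07×10^6 → turbulent
ε/D = 0.22/332 = 6.63×10^-4
Haaland: f = 0.01818
h_f = f(L/D)V²/(2g) = 0.01818·(142/0.332)·3.812²/(2·9.81) = 5.758 m
Δp = ρg·h_f = 1025·9.81·5.758 = 57.90 kPa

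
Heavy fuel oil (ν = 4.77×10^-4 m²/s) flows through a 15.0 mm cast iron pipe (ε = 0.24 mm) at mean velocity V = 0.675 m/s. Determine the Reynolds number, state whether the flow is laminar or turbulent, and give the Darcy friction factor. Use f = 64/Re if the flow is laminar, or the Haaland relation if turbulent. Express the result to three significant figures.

Re = VD/ν = 0.6750·0.0150/4.77×10^-4 = 21.2
Re < 2300 → laminar → f = 64/Re = 3.015

Re ≈ 21.2; laminar; f = 64/Re ≈ 3.02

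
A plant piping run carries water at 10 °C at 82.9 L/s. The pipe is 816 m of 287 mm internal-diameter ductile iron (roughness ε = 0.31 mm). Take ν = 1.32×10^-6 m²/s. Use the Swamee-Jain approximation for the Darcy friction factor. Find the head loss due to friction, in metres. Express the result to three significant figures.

h_f ≈ 5.03 m

V = 4Q/(πD²) = 4·0.0829/(π·0.287²) = 1.281 m/s
Re = VD/ν = 1.281·0.287/1.32×10^-6 = 2.79×10^5 → turbulent
ε/D = 0.31/287 = 0.00108
Swamee-Jain: f = 0.02114
h_f = f(L/D)V²/(2g) = 0.02114·(816/0.287)·1.281²/(2·9.81) = 5.031 m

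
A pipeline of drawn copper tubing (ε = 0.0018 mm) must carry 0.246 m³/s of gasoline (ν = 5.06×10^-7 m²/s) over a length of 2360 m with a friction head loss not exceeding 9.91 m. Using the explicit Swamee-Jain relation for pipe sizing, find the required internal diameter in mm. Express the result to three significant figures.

D ≈ 424 mm

Swamee-Jain (Type III): D = 0.66·[ε^1.25·(LQ²/(gh_f))^4.75 + ν·Q^9.4·(L/(gh_f))^5.2]^0.04
LQ²/(gh_f) = 1.469; L/(gh_f) = 24.28
Term 1 = ε^1.25·(…)^4.75 = 4.10×10^-7; Term 2 = ν·Q^9.4·(…)^5.2 = 1.52×10^-5
D = 0.66·(4.10×10^-7 + 1.52×10^-5)^0.04 = 0.4239 m = 424 mm
Check: V = 1.74 m/s, Re = 1.46×10^6, f = 0.01104, h_f = 9.51 m ≈ 9.91 m ✓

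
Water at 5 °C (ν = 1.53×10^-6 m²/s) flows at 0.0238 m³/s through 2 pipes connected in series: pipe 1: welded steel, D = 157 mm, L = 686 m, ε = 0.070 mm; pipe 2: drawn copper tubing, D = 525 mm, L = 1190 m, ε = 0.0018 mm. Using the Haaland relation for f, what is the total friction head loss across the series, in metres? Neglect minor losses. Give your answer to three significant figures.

H ≈ 6.51 m

Pipe 1: V = 1.229 m/s, Re = 1.26×10^5, ε/D = 4.46×10^-4, f = 0.01926, h_1 = f(L/D)V²/2g = 6.484 m
Pipe 2: V = 0.1099 m/s, Re = 3.77×10^4, ε/D = 3.43×10^-6, f = 0.02210, h_2 = f(L/D)V²/2g = 0.03086 m
Series → Q common, losses add: H = Σh = 6.515 m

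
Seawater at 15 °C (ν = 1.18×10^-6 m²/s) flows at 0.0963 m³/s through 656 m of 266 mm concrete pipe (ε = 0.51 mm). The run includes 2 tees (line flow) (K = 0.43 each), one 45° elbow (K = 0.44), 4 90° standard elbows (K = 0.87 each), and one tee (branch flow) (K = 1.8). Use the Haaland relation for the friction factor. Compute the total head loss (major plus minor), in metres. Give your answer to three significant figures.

H_L ≈ 9.93 m

V = 4Q/(πD²) = 1.733 m/s; V²/2g = 0.1531 m
Re = 3.91×10^5, ε/D = 0.00192 → f = 0.02363 (Haaland)
Major: h_f = f(L/D)·V²/2g = 0.02363·2466·0.1531 = 8.919 m
Minor: ΣK = 6.58; h_m = ΣK·V²/2g = 1.007 m
Total H_L = 8.919 + 1.007 = 9.926 m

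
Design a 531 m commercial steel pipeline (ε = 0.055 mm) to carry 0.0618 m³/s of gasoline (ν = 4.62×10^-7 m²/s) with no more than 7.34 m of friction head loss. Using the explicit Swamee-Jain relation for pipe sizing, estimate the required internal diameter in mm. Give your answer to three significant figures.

Swamee-Jain (Type III): D = 0.66·[ε^1.25·(LQ²/(gh_f))^4.75 + ν·Q^9.4·(L/(gh_f))^5.2]^0.04
LQ²/(gh_f) = 0.02816; L/(gh_f) = 7.374
Term 1 = ε^1.25·(…)^4.75 = 2.05×10^-13; Term 2 = ν·Q^9.4·(…)^5.2 = 6.49×10^-14
D = 0.66·(2.05×10^-13 + 6.49×10^-14)^0.04 = 0.2074 m = 207 mm
Check: V = 1.83 m/s, Re = 8.21×10^5, f = 0.01559, h_f = 6.81 m ≈ 7.34 m ✓

D ≈ 207 mm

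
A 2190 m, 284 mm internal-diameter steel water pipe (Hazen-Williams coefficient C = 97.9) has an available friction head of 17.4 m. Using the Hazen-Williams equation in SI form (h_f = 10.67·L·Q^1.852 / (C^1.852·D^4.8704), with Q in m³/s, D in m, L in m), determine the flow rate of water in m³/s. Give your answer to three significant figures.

Rearranging: Q = [h_f·C^1.852·D^4.8704 / (10.67·L)]^(1/1.852)
Q = [17.4·97.9^1.852·0.284^4.8704 / (10.67·2190)]^0.540 = 0.07313 m³/s

Q ≈ 0.0731 m³/s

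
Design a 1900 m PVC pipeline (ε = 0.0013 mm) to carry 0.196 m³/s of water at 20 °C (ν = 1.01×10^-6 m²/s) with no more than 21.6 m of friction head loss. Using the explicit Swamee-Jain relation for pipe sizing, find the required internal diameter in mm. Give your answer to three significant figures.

Swamee-Jain (Type III): D = 0.66·[ε^1.25·(LQ²/(gh_f))^4.75 + ν·Q^9.4·(L/(gh_f))^5.2]^0.04
LQ²/(gh_f) = 0.3445; L/(gh_f) = 8.967
Term 1 = ε^1.25·(…)^4.75 = 2.78×10^-10; Term 2 = ν·Q^9.4·(…)^5.2 = 2.02×10^-8
D = 0.66·(2.78×10^-10 + 2.02×10^-8)^0.04 = 0.3251 m = 325 mm
Check: V = 2.36 m/s, Re = 7.60×10^5, f = 0.01225, h_f = 20.3 m ≈ 21.6 m ✓

D ≈ 325 mm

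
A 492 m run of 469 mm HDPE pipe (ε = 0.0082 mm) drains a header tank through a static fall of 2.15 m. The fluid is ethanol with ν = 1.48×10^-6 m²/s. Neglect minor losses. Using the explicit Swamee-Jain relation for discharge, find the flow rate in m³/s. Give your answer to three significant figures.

Q ≈ 0.302 m³/s

Swamee-Jain (Type II): Q = -0.965·√(gD⁵h_f/L)·ln[ε/(3.7D) + √(3.17ν²L/(gD³h_f))]
√(gD⁵h_f/L) = √(9.81·0.469⁵·2.15/492) = 0.03119
ε/(3.7D) = 4.73×10^-6; √(3.17ν²L/(gD³h_f)) = 3.96×10^-5
Q = -0.965·0.03119·ln(4.435×10^-5) = 0.3017 m³/s
Check: V = 1.75 m/s, Re = 5.53×10^5, f = 0.01315, h_f = 2.14 m ≈ 2.15 m ✓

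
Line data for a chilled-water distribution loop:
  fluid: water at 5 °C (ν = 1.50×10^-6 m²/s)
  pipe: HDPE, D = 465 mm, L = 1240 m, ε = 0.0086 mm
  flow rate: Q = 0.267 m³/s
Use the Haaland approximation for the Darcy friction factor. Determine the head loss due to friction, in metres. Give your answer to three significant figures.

V = 4Q/(πD²) = 4·0.267/(π·0.465²) = 1.572 m/s
Re = VD/ν = 1.572·0.465/1.50×10^-6 = 4.87×10^5 → turbulent
ε/D = 0.0086/465 = 1.85×10^-5
Haaland: f = 0.01334
h_f = f(L/D)V²/(2g) = 0.01334·(1240/0.465)·1.572²/(2·9.81) = 4.481 m

h_f ≈ 4.48 m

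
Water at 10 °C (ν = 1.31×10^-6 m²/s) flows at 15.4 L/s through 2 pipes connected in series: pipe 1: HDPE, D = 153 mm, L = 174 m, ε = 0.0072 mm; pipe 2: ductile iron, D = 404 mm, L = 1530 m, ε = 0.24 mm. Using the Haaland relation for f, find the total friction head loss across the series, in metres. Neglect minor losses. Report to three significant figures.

H ≈ 0.802 m

Pipe 1: V = 0.8376 m/s, Re = 9.78×10^4, ε/D = 4.71×10^-5, f = 0.01810, h_1 = f(L/D)V²/2g = 0.7361 m
Pipe 2: V = 0.1201 m/s, Re = 3.70×10^4, ε/D = 5.94×10^-4, f = 0.02373, h_2 = f(L/D)V²/2g = 0.06612 m
Series → Q common, losses add: H = Σh = 0.8022 m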